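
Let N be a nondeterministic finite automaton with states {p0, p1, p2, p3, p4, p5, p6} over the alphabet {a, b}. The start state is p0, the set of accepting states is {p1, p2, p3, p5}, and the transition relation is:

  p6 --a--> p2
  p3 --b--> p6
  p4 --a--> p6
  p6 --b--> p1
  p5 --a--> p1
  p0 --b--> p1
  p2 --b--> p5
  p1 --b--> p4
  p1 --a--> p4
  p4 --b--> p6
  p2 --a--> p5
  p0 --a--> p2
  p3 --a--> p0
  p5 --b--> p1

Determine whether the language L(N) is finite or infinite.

State p1 is reachable from the start and can reach an accepting state, and it lies on the cycle p1 → p4 → p6 → p1.
Traversing that cycle any number of times yields accepted strings of unbounded length, so the language is infinite.

infinite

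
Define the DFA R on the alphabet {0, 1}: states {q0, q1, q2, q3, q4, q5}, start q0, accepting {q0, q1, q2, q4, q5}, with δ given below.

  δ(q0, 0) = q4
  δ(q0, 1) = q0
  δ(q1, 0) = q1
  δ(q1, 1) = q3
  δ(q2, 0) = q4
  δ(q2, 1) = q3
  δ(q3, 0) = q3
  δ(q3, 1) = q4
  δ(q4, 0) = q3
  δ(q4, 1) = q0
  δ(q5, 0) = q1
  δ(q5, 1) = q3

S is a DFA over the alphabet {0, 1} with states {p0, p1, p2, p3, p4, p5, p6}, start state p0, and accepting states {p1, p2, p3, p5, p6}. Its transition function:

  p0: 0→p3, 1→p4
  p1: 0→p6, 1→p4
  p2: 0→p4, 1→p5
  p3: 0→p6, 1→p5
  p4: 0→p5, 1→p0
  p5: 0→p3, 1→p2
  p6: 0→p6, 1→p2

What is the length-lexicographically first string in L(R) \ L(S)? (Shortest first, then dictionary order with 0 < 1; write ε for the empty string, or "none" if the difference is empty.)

The empty string ε is accepted by R but not by S.
Since ε is the unique shortest string, it is the required witness.

ε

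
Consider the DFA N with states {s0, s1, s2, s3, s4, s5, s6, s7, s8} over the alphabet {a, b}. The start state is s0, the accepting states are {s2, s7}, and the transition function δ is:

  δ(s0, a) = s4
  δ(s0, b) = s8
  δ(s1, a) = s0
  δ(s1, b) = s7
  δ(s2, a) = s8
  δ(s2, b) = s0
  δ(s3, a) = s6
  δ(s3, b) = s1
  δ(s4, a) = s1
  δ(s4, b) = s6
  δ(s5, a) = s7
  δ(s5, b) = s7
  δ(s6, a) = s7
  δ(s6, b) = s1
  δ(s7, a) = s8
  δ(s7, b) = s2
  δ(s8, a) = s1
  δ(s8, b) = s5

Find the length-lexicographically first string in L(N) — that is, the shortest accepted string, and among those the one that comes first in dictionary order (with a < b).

aab

A breadth-first search from s0 reaches an accepting state first via the path s0 → s4 → s1 → s7 on input aab.
No string of length < 3 is accepted (BFS exhausts all shorter strings without reaching an accepting state), and aab is the lexicographically least accepting string of length 3.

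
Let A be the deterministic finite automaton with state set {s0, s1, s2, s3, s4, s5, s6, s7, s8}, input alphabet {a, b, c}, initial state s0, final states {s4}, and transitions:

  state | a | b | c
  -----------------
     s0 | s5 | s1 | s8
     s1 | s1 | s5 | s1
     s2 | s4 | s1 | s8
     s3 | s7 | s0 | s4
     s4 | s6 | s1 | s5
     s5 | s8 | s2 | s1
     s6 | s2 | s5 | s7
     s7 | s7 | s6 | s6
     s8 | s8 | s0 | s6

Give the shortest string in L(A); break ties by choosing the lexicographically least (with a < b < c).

aba

A breadth-first search from s0 reaches an accepting state first via the path s0 → s5 → s2 → s4 on input aba.
No string of length < 3 is accepted (BFS exhausts all shorter strings without reaching an accepting state), and aba is the lexicographically least accepting string of length 3.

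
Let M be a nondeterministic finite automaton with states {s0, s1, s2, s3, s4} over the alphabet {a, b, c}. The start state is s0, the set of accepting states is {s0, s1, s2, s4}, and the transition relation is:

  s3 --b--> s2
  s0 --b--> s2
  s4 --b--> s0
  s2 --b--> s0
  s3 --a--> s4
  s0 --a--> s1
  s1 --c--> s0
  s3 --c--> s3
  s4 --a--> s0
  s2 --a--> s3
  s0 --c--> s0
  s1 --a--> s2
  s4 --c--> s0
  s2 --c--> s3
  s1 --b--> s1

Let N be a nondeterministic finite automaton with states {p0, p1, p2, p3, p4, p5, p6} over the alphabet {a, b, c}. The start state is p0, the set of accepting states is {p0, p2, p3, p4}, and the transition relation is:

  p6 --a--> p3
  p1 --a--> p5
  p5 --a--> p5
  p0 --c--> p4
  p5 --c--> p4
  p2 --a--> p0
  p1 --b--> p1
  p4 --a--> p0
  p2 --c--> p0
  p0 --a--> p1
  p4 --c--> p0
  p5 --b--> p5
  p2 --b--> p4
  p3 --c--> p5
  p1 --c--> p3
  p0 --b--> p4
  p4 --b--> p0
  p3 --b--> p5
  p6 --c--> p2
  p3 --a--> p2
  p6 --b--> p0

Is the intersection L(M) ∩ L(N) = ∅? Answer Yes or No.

No

The empty string ε is accepted by both M and N.
Hence L(M) ∩ L(N) ≠ ∅.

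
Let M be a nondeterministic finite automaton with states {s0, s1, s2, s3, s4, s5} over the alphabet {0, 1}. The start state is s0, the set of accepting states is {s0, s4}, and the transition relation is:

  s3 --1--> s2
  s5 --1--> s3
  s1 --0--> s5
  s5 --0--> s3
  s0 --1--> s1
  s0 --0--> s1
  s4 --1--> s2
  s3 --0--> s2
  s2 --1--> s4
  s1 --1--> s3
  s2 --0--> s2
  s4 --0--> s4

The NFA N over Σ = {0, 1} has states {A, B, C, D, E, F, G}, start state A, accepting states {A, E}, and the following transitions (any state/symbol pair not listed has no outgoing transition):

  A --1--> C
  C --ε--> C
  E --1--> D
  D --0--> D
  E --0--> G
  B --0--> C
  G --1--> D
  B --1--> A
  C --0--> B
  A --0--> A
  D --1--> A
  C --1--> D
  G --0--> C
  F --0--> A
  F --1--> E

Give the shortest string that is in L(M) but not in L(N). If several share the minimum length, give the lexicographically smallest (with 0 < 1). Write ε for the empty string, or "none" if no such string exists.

The string 1111 is accepted by M but not by N.
No shorter string lies in the difference, and 1111 is the lexicographically first length-4 string in L(M) \ L(N).

1111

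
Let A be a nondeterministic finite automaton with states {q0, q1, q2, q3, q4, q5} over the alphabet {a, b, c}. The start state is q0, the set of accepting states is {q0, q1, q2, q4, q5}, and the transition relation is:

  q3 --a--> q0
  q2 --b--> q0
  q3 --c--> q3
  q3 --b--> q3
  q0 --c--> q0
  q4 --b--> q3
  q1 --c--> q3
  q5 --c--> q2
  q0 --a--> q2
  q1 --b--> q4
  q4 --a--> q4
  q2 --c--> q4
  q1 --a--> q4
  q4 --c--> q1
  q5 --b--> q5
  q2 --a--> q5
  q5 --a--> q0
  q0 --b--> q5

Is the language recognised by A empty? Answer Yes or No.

The empty string ε is accepted: the run q0 ends in the accepting state q0.
Since at least one string is accepted, L(A) is not empty.

No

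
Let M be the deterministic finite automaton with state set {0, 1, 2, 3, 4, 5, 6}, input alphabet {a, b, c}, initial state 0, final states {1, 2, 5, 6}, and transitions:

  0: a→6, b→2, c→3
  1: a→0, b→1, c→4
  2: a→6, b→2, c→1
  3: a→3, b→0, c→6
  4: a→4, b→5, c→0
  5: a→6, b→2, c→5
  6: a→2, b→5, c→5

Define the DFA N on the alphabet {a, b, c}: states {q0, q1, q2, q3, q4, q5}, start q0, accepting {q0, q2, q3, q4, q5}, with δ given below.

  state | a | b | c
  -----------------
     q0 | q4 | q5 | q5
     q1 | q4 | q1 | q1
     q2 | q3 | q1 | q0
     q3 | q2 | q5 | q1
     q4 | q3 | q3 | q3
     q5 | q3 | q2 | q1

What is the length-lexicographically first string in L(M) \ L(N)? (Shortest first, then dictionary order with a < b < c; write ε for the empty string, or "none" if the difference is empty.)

The string bc is accepted by M but not by N.
No shorter string lies in the difference, and bc is the lexicographically first length-2 string in L(M) \ L(N).

bc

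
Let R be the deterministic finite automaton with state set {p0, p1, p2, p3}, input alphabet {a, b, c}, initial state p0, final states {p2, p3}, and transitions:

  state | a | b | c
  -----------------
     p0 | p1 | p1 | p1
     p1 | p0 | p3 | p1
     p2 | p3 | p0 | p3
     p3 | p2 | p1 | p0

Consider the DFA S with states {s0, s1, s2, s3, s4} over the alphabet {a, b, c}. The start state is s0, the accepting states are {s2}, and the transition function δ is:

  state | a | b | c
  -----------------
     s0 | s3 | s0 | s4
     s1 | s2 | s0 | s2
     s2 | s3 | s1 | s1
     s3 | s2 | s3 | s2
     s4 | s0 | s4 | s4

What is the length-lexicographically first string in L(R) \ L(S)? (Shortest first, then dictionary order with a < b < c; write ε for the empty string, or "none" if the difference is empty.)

ab

The string ab is accepted by R but not by S.
No shorter string lies in the difference, and ab is the lexicographically first length-2 string in L(R) \ L(S).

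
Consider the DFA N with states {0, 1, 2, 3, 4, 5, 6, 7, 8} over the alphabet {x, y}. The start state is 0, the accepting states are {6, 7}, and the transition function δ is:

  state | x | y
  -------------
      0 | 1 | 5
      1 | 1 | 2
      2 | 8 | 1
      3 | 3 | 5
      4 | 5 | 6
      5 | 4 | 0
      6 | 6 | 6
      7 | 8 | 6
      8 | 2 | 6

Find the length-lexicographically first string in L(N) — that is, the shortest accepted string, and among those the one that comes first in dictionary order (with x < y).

yxy

A breadth-first search from 0 reaches an accepting state first via the path 0 → 5 → 4 → 6 on input yxy.
No string of length < 3 is accepted (BFS exhausts all shorter strings without reaching an accepting state), and yxy is the lexicographically least accepting string of length 3.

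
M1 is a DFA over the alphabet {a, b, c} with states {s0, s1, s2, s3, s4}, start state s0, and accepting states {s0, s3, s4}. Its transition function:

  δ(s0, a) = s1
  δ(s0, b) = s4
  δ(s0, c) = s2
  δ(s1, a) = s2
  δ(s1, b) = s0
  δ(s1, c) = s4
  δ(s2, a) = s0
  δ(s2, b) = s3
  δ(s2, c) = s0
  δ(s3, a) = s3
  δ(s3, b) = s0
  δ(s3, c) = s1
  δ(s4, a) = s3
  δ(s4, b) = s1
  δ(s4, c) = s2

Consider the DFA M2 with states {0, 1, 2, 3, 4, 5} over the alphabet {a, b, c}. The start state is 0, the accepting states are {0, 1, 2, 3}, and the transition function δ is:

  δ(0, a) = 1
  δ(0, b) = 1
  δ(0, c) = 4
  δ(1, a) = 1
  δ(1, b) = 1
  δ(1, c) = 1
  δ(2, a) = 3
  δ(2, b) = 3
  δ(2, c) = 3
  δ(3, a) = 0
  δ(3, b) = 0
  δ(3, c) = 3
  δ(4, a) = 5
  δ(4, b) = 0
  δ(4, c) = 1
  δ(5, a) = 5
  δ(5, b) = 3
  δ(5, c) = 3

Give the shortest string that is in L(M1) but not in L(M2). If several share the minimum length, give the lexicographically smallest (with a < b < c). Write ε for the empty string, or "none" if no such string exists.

ca

The string ca is accepted by M1 but not by M2.
No shorter string lies in the difference, and ca is the lexicographically first length-2 string in L(M1) \ L(M2).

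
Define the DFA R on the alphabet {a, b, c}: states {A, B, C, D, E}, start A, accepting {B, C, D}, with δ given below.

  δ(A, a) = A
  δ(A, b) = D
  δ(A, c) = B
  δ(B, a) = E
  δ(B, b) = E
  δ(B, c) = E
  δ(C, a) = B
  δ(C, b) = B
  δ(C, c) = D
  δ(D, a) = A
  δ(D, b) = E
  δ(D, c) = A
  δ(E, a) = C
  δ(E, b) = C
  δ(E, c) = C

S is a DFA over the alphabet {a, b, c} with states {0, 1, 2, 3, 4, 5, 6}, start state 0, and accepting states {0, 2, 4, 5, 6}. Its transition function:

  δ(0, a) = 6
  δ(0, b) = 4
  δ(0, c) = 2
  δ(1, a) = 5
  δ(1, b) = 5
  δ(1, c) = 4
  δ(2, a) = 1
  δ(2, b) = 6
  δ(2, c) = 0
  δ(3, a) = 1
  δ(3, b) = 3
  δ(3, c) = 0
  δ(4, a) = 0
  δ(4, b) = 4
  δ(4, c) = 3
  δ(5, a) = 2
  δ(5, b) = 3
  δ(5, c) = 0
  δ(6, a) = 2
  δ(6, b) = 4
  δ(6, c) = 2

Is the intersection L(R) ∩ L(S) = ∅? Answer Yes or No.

The string b is accepted by both R and S.
Hence L(R) ∩ L(S) ≠ ∅.

No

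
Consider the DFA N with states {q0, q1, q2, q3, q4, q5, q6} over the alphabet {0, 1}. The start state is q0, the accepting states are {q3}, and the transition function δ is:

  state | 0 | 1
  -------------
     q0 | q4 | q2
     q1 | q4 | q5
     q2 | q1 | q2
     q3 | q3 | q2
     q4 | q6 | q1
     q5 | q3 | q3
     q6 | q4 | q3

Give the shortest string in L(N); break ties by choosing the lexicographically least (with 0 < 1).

001

A breadth-first search from q0 reaches an accepting state first via the path q0 → q4 → q6 → q3 on input 001.
No string of length < 3 is accepted (BFS exhausts all shorter strings without reaching an accepting state), and 001 is the lexicographically least accepting string of length 3.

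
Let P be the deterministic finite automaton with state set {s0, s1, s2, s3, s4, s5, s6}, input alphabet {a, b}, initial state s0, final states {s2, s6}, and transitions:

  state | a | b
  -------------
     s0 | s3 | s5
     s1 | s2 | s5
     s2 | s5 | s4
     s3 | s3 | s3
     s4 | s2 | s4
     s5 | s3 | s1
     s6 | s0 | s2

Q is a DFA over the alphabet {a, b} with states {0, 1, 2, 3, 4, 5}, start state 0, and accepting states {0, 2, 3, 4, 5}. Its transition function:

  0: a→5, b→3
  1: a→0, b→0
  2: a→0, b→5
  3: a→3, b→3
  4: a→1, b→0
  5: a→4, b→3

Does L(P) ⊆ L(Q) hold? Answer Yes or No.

Exploring the product automaton P × Q from the start pair (s0, 0), following both machines on each input symbol, reaches 10 state pairs: (s0, 0), (s3, 5), (s5, 3), (s3, 4), (s3, 3), (s1, 3), (s3, 1), (s3, 0), (s2, 3), (s4, 3).
P accepts in {s2, s6} and Q accepts in {0, 2, 3, 4, 5}. The reachable pairs whose P-component is accepting are (s2, 3); in each of them the Q-component is accepting too, so the product for L(P) \ L(Q) (P-component accepting, Q-component rejecting) has no reachable accepting pair and the difference is empty.
Hence every string in L(P) is also in L(Q).

Yes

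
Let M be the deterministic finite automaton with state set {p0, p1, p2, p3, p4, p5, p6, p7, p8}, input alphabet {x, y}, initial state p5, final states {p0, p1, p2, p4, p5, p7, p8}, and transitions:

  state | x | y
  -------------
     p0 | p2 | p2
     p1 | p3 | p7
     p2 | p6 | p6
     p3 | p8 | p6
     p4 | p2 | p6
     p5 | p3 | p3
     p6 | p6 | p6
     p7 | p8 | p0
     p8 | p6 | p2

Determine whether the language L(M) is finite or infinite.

finite

The useful states (reachable from p5 and able to reach an accepting state) are {p2, p3, p5, p8}.
Restricted to these states the transition graph has no cycle, so every accepting path has bounded length and L is finite.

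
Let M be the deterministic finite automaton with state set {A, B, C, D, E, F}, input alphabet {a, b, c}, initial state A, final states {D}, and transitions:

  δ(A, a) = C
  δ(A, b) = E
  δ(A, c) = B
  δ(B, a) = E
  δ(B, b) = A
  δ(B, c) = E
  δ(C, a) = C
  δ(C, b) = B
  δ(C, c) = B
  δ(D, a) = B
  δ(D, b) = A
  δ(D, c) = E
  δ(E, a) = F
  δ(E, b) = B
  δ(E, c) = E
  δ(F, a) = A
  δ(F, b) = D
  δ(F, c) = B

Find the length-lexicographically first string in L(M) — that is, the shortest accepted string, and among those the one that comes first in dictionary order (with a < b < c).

bab

A breadth-first search from A reaches an accepting state first via the path A → E → F → D on input bab.
No string of length < 3 is accepted (BFS exhausts all shorter strings without reaching an accepting state), and bab is the lexicographically least accepting string of length 3.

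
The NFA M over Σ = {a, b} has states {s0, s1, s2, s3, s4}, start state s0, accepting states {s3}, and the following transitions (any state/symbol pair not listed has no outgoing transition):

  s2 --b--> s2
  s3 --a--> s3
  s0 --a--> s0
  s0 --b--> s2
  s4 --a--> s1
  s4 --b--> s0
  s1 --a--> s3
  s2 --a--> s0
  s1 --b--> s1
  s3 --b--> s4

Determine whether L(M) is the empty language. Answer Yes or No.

Yes

The states reachable from the start state are {s0, s2}.
None of the accepting states {s3} is reachable, so no string is accepted and L(M) = ∅.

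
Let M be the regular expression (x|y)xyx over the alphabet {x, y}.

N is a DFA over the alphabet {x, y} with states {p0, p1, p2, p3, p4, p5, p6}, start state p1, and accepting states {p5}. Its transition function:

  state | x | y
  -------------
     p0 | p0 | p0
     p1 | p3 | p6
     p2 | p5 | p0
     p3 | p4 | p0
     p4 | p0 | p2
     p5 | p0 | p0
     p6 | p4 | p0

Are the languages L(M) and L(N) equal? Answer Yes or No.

Converting the expression M to a DFA (subset construction, then merging equivalent states) gives the minimal DFA with states {m0, m1, m2, m3, m4, m5}, start state m0, accepting states {m5} and transitions m0: x→m1, y→m1; m1: x→m2, y→m3; m2: x→m3, y→m4; m3: x→m3, y→m3; m4: x→m5, y→m3; m5: x→m3, y→m3.
Exploring the product automaton M × N from the start pair (m0, p1), following both machines on each input symbol, reaches 7 state pairs: (m0, p1), (m1, p3), (m1, p6), (m2, p4), (m3, p0), (m4, p2), (m5, p5).
M accepts in {m5} and N accepts in {p5}. In every reachable pair the two components are either both accepting — (m5, p5) — or both non-accepting, so no string is accepted by exactly one of the machines: L(M) \ L(N) and L(N) \ L(M) are both empty.
Hence every string is accepted by M iff it is accepted by N, and the two languages coincide.

Yes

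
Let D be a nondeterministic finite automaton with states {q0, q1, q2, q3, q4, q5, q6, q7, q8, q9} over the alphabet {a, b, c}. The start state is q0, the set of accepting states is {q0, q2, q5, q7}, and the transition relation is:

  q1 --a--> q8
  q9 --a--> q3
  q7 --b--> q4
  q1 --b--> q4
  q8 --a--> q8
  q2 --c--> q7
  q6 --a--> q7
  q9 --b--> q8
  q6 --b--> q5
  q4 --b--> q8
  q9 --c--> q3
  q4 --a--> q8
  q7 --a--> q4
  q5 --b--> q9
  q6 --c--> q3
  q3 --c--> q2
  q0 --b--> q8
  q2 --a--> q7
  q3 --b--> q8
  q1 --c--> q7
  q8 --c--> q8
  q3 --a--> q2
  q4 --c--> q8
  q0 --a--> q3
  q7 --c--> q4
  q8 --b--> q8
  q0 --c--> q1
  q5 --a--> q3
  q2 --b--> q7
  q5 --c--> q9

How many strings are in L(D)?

10

The useful subgraph on states {q0, q1, q2, q3, q7} is acyclic, so L(D) is finite; the longest accepting path visits 4 useful states, giving maximum string length 3.
Counting accepting paths from q0 by length: 1 of length 0, 3 of length 2, 6 of length 3. Total 10.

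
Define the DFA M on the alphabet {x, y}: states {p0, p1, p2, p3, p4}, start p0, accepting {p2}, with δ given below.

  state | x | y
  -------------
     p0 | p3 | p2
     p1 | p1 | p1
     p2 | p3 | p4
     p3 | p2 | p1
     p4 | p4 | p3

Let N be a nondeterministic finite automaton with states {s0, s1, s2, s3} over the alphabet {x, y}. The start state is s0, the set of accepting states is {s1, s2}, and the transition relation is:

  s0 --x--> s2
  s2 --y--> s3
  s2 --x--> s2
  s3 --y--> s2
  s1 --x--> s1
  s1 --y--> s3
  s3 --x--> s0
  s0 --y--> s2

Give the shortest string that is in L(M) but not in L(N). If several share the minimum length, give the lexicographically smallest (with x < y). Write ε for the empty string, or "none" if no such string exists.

yyxxyx

The string yyxxyx is accepted by M but not by N.
No shorter string lies in the difference, and yyxxyx is the lexicographically first length-6 string in L(M) \ L(N).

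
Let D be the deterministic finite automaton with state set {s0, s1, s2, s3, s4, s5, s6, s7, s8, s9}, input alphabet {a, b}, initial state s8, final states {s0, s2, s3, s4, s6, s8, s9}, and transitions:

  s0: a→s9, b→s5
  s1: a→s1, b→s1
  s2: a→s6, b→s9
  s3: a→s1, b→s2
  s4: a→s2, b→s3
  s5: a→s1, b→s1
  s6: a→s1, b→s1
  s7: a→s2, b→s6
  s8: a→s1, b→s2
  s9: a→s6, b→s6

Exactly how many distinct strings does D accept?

The useful subgraph on states {s2, s6, s8, s9} is acyclic, so L(D) is finite; the longest accepting path visits 4 useful states, giving maximum string length 3.
Counting accepting paths from s8 by length: 1 of length 0, 1 of length 1, 2 of length 2, 2 of length 3. Total 6.

6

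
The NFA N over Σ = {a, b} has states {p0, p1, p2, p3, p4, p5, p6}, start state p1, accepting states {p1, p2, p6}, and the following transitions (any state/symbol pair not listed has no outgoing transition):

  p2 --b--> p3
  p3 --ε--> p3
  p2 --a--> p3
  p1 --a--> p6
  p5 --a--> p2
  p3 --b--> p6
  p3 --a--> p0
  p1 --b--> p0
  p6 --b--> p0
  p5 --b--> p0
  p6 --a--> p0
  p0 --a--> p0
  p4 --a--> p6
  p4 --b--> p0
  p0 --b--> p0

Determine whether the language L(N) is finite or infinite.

finite

The useful states (reachable from p1 and able to reach an accepting state) are {p1, p6}.
Restricted to these states the transition graph has no cycle, so every accepting path has bounded length and L is finite.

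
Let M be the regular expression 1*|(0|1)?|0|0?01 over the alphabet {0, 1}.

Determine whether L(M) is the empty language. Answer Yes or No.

The empty string ε matches the expression, so it belongs to L(M).
Since L(M) contains at least one string, it is not empty.

No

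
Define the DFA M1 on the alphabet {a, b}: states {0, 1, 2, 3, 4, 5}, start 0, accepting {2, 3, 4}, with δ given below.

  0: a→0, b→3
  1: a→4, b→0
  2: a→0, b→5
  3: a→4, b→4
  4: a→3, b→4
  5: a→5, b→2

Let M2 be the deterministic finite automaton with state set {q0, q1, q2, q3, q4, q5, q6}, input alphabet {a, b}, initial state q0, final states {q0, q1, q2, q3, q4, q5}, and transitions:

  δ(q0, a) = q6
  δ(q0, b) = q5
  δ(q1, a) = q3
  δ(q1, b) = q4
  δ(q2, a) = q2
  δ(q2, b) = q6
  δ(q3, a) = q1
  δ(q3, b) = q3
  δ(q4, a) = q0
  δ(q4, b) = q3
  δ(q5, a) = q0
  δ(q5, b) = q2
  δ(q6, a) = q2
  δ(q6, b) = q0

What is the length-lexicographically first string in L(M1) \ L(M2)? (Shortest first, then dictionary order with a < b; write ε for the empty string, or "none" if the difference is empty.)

aab

The string aab is accepted by M1 but not by M2.
No shorter string lies in the difference, and aab is the lexicographically first length-3 string in L(M1) \ L(M2).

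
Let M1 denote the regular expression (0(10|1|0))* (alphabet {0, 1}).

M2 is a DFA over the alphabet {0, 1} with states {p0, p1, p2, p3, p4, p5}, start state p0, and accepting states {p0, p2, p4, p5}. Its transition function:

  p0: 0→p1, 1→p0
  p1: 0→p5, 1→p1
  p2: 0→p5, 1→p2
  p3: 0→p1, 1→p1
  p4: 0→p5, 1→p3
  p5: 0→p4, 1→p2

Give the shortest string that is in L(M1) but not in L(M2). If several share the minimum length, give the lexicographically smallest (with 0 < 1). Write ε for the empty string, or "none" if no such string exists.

The string 01 is accepted by M1 but not by M2.
No shorter string lies in the difference, and 01 is the lexicographically first length-2 string in L(M1) \ L(M2).

01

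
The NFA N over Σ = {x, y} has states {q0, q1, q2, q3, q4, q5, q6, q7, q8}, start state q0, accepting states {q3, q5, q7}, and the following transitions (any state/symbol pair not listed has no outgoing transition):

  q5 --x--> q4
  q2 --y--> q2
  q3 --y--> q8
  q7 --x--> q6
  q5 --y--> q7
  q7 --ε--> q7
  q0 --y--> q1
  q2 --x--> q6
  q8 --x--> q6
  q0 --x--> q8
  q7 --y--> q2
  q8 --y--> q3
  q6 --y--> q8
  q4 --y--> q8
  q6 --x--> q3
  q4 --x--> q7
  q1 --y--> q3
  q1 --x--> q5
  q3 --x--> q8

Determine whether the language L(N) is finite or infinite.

State q8 is reachable from the start and can reach an accepting state, and it lies on the cycle q8 → q3 → q8.
Traversing that cycle any number of times yields accepted strings of unbounded length, so the language is infinite.

infinite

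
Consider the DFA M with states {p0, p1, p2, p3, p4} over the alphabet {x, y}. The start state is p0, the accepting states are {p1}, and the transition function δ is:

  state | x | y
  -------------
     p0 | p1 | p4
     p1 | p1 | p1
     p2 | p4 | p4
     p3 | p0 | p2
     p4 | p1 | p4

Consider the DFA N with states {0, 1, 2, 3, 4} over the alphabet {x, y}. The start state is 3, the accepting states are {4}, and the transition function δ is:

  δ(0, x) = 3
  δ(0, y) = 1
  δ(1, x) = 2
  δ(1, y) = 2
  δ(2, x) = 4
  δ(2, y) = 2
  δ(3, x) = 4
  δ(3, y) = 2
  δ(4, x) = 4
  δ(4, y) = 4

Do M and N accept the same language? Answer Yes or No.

Yes

Exploring the product automaton M × N from the start pair (p0, 3), following both machines on each input symbol, reaches 3 state pairs: (p0, 3), (p1, 4), (p4, 2).
M accepts in {p1} and N accepts in {4}. In every reachable pair the two components are either both accepting — (p1, 4) — or both non-accepting, so no string is accepted by exactly one of the machines: L(M) \ L(N) and L(N) \ L(M) are both empty.
Hence every string is accepted by M iff it is accepted by N, and the two languages coincide.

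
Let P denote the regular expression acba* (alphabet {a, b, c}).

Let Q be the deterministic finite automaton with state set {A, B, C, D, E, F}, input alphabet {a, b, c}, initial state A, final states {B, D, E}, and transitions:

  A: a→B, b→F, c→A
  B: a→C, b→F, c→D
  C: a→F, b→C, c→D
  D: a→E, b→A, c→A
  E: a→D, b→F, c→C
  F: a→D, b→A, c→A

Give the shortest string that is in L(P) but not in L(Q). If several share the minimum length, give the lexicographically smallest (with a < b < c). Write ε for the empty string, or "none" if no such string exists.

The string acb is accepted by P but not by Q.
No shorter string lies in the difference, and acb is the lexicographically first length-3 string in L(P) \ L(Q).

acb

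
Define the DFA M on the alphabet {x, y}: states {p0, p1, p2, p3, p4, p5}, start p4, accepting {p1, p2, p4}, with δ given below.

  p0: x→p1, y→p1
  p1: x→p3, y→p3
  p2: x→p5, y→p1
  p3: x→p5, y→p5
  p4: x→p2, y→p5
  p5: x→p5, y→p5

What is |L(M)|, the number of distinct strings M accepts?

3

The useful subgraph on states {p1, p2, p4} is acyclic, so L(M) is finite; the longest accepting path visits 3 useful states, giving maximum string length 2.
Counting accepting paths from p4 by length: 1 of length 0, 1 of length 1, 1 of length 2. Total 3.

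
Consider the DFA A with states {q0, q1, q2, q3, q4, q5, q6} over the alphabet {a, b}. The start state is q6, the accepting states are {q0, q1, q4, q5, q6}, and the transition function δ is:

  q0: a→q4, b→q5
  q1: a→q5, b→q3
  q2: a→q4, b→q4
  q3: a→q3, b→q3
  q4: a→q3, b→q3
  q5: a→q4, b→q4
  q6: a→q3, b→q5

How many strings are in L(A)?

4

The useful subgraph on states {q4, q5, q6} is acyclic, so L(A) is finite; the longest accepting path visits 3 useful states, giving maximum string length 2.
Counting accepting paths from q6 by length: 1 of length 0, 1 of length 1, 2 of length 2. Total 4.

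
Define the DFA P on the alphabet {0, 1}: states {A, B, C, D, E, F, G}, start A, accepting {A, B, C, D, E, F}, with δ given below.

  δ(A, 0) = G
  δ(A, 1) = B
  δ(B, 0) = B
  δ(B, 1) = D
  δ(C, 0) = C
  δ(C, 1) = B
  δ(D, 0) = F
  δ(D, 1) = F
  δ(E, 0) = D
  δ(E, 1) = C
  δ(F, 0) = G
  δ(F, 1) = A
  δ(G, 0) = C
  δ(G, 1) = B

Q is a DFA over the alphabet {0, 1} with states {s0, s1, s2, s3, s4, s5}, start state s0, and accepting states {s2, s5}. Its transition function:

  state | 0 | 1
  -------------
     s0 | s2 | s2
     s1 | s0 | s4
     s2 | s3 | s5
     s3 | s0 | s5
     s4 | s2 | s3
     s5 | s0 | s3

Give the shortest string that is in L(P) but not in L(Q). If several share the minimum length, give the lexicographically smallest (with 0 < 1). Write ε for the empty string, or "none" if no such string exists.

ε

The empty string ε is accepted by P but not by Q.
Since ε is the unique shortest string, it is the required witness.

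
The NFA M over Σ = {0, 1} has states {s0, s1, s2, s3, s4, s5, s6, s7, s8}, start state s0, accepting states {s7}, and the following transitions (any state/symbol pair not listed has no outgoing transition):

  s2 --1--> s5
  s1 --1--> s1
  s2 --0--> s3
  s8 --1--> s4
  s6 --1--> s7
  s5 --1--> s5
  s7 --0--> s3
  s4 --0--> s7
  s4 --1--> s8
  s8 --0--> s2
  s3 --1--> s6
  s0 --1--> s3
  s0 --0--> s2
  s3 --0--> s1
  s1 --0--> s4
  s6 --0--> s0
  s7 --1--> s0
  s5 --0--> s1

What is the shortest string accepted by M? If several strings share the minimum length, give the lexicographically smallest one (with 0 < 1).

111

A breadth-first search from s0 reaches an accepting state first via the path s0 → s3 → s6 → s7 on input 111.
No string of length < 3 is accepted (BFS exhausts all shorter strings without reaching an accepting state), and 111 is the lexicographically least accepting string of length 3.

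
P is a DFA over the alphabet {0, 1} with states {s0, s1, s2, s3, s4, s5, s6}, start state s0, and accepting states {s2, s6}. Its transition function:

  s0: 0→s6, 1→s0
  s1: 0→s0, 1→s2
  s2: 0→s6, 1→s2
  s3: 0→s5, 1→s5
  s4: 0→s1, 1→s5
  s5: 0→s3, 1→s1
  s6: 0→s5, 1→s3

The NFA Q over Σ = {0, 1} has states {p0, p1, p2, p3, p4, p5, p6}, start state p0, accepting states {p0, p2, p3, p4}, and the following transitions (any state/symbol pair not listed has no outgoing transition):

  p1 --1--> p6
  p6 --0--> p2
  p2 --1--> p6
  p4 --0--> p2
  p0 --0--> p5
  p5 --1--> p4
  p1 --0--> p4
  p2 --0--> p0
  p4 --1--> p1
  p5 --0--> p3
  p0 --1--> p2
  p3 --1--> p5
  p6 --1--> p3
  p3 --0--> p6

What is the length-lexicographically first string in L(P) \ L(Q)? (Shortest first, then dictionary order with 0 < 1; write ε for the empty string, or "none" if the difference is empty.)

The string 0 is accepted by P but not by Q.
No shorter string lies in the difference, and 0 is the lexicographically first length-1 string in L(P) \ L(Q).

0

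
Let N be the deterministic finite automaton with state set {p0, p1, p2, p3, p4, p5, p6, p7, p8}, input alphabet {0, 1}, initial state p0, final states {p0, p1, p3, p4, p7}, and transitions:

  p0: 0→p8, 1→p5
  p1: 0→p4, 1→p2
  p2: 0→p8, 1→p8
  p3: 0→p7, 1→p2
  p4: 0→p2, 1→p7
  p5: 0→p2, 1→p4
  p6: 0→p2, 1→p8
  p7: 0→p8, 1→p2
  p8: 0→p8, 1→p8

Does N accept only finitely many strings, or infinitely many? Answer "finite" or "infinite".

finite

The useful states (reachable from p0 and able to reach an accepting state) are {p0, p4, p5, p7}.
Restricted to these states the transition graph has no cycle, so every accepting path has bounded length and L is finite.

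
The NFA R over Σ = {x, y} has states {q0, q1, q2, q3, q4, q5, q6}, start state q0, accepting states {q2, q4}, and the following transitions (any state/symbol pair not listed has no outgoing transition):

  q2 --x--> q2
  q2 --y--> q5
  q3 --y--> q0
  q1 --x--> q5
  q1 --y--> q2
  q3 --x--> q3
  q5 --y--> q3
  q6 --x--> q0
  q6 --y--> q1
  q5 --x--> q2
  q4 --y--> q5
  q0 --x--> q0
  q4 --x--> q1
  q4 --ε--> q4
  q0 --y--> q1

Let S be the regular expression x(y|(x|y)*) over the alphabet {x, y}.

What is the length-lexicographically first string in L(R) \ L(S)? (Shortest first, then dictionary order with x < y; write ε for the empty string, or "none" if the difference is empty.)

The string yy is accepted by R but not by S.
No shorter string lies in the difference, and yy is the lexicographically first length-2 string in L(R) \ L(S).

yy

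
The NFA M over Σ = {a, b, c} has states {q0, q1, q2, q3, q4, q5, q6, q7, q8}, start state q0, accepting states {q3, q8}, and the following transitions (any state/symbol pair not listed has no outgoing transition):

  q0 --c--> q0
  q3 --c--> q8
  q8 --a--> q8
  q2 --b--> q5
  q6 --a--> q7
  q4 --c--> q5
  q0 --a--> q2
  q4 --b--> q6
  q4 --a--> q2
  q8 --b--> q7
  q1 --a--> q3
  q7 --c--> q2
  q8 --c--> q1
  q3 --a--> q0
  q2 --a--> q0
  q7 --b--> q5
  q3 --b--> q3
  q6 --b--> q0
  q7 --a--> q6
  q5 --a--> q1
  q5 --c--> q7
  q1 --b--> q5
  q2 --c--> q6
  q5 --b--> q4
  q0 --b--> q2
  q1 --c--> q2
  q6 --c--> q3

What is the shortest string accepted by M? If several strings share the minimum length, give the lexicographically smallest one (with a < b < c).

A breadth-first search from q0 reaches an accepting state first via the path q0 → q2 → q6 → q3 on input acc.
No string of length < 3 is accepted (BFS exhausts all shorter strings without reaching an accepting state), and acc is the lexicographically least accepting string of length 3.

acc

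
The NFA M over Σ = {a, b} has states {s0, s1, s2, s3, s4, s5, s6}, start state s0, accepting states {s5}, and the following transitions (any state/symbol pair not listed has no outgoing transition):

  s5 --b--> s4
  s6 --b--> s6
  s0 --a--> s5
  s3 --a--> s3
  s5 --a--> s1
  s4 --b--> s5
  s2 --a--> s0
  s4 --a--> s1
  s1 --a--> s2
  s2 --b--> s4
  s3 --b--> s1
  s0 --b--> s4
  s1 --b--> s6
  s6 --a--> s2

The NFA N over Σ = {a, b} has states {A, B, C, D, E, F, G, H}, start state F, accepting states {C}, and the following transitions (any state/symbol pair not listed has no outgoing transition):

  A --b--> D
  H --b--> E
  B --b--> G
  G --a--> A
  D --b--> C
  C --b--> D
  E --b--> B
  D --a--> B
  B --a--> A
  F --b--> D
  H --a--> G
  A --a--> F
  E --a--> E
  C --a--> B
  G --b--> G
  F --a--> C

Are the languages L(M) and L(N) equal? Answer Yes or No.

Yes

Exploring the product automaton M × N from the start pair (s0, F), following both machines on each input symbol, reaches 6 state pairs: (s0, F), (s5, C), (s4, D), (s1, B), (s2, A), (s6, G).
M accepts in {s5} and N accepts in {C}. In every reachable pair the two components are either both accepting — (s5, C) — or both non-accepting, so no string is accepted by exactly one of the machines: L(M) \ L(N) and L(N) \ L(M) are both empty.
Hence every string is accepted by M iff it is accepted by N, and the two languages coincide.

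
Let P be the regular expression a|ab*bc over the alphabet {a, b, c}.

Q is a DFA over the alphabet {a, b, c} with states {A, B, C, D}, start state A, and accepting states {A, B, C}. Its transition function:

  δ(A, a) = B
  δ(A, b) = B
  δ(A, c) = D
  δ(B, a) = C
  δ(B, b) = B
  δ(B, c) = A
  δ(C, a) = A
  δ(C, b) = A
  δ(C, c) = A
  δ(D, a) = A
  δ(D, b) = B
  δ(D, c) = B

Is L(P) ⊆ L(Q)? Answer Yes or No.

Yes

Converting the expression P to a DFA (subset construction, then merging equivalent states) gives the minimal DFA with states {p0, p1, p2, p3, p4}, start state p0, accepting states {p1, p4} and transitions p0: a→p1, b→p2, c→p2; p1: a→p2, b→p3, c→p2; p2: a→p2, b→p2, c→p2; p3: a→p2, b→p3, c→p4; p4: a→p2, b→p2, c→p2.
Exploring the product automaton P × Q from the start pair (p0, A), following both machines on each input symbol, reaches 8 state pairs: (p0, A), (p1, B), (p2, B), (p2, D), (p2, C), (p3, B), (p2, A), (p4, A).
P accepts in {p1, p4} and Q accepts in {A, B, C}. The reachable pairs whose P-component is accepting are (p1, B), (p4, A); in each of them the Q-component is accepting too, so the product for L(P) \ L(Q) (P-component accepting, Q-component rejecting) has no reachable accepting pair and the difference is empty.
Hence every string in L(P) is also in L(Q).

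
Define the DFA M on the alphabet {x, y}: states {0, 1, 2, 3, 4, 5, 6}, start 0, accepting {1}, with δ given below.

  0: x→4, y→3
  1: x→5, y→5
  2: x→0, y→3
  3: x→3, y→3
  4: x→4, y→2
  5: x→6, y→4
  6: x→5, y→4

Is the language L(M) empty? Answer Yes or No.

Yes

The states reachable from the start state are {0, 2, 3, 4}.
None of the accepting states {1} is reachable, so no string is accepted and L(M) = ∅.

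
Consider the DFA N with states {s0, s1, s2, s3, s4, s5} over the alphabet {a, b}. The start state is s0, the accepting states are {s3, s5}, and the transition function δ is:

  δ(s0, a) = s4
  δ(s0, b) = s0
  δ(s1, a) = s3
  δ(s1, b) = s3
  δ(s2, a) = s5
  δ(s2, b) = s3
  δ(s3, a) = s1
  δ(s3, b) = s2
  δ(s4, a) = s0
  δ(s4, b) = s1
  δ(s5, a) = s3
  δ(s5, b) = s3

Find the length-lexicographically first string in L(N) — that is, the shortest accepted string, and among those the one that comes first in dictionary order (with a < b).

aba

A breadth-first search from s0 reaches an accepting state first via the path s0 → s4 → s1 → s3 on input aba.
No string of length < 3 is accepted (BFS exhausts all shorter strings without reaching an accepting state), and aba is the lexicographically least accepting string of length 3.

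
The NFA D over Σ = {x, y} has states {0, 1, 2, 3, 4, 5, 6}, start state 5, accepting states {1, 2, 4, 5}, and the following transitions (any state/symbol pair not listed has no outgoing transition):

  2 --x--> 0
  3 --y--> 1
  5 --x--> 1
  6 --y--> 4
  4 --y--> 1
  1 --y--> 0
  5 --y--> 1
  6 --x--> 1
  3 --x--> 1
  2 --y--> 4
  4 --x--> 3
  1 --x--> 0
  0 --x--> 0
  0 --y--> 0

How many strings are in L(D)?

The useful subgraph on states {1, 5} is acyclic, so L(D) is finite; the longest accepting path visits 2 useful states, giving maximum string length 1.
Counting accepting paths from 5 by length: 1 of length 0, 2 of length 1. Total 3.

3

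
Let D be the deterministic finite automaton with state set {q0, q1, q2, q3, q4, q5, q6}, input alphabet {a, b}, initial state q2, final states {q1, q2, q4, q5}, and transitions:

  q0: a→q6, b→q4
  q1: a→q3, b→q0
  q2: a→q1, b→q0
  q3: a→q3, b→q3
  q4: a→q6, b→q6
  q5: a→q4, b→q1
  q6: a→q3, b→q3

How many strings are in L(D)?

4

The useful subgraph on states {q0, q1, q2, q4} is acyclic, so L(D) is finite; the longest accepting path visits 4 useful states, giving maximum string length 3.
Counting accepting paths from q2 by length: 1 of length 0, 1 of length 1, 1 of length 2, 1 of length 3. Total 4.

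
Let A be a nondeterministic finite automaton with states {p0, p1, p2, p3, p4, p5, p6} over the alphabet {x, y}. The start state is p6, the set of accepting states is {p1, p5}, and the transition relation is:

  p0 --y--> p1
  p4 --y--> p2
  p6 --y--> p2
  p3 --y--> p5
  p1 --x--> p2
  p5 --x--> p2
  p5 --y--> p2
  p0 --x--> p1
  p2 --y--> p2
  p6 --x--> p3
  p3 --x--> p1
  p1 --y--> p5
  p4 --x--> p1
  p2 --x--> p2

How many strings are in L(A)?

The useful subgraph on states {p1, p3, p5, p6} is acyclic, so L(A) is finite; the longest accepting path visits 4 useful states, giving maximum string length 3.
Counting accepting paths from p6 by length: 2 of length 2, 1 of length 3. Total 3.

3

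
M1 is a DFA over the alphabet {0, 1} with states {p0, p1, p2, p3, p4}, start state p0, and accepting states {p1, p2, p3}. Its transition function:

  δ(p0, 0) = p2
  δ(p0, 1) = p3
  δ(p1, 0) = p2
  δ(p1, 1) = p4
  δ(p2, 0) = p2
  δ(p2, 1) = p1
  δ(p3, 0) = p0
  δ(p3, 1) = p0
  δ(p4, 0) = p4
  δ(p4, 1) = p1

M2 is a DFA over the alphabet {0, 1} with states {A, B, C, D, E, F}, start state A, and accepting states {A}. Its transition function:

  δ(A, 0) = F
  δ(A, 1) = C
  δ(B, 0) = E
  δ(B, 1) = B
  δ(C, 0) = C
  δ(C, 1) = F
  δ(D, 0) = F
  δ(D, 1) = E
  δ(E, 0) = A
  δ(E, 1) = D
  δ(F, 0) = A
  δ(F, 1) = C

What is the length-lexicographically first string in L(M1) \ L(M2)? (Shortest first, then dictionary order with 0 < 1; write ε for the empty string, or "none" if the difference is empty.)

The string 0 is accepted by M1 but not by M2.
No shorter string lies in the difference, and 0 is the lexicographically first length-1 string in L(M1) \ L(M2).

0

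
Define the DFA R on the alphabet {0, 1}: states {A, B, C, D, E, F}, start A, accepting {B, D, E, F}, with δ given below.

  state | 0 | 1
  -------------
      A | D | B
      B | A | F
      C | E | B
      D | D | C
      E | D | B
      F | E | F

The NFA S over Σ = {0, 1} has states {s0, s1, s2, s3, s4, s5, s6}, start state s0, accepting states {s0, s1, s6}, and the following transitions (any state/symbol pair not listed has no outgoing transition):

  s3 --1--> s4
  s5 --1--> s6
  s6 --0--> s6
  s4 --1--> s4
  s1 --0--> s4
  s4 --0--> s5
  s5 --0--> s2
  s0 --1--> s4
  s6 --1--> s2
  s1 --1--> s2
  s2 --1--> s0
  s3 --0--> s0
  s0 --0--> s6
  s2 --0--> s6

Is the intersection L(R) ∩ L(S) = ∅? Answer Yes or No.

No

The string 0 is accepted by both R and S.
Hence L(R) ∩ L(S) ≠ ∅.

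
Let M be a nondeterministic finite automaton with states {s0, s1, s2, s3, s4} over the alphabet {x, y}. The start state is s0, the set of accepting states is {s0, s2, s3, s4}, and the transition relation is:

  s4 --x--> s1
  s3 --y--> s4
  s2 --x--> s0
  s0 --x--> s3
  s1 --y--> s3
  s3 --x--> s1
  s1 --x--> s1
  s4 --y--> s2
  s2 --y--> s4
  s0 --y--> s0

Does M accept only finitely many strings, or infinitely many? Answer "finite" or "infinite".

infinite

State s0 is reachable from the start and can reach an accepting state, and it lies on the cycle s0 → s0.
Traversing that cycle any number of times yields accepted strings of unbounded length, so the language is infinite.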